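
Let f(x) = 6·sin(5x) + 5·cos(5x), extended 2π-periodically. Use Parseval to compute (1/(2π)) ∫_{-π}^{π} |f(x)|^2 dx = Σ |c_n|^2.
Σ |c_n|^2 = 61/2

Expand |f|^2 and use orthogonality of {sin(nx), cos(mx)} on [-π, π]:
  ∫_{-π}^{π} sin(nx)^2 dx = π, ∫ cos(mx)^2 dx = π, and cross terms integrate to 0.
So ∫_{-π}^{π} f(x)^2 dx = 6^2 · π + 5^2 · π = (36 + 25)π.
Divide by 2π: (36 + 25)/2 = 61/2.
By Parseval, this equals Σ |c_n|^2.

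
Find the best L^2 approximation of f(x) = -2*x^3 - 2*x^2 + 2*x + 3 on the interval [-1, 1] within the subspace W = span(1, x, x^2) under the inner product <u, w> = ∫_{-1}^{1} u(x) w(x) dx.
g(x) = -2*x^2 + 4*x/5 + 3

The best approximation g ∈ W is the orthogonal projection of f onto W. Writing g = a_0 + a_1 x + a_2 x^2, the coefficients solve the normal equations G · a = b where
  G_{ij} = <φ_i, φ_j> and b_i = <f, φ_i>, with φ_0 = 1, φ_1 = x, φ_2 = x^2.
G =
  [2, 0, 2/3]
  [0, 2/3, 0]
  [2/3, 0, 2/5],
b = (14/3, 8/15, 6/5).
Solving gives a_0 = 3, a_1 = 4/5, a_2 = -2, so
  g(x) = -2*x^2 + 4*x/5 + 3.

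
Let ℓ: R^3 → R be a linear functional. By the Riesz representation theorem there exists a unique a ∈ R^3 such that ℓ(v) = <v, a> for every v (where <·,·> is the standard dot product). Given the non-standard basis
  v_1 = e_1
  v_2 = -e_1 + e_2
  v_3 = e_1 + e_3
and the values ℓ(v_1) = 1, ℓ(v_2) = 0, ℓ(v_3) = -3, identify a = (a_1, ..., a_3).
a = (1, 1, -4)

Write a = (a_1, ..., a_3) in the standard basis. For each basis vector v_i, ℓ(v_i) = <v_i, a> is a linear equation in the a_j's. Collect the n equations into a matrix system V a = ℓ, where row i of V is v_i (expressed in the standard basis). Since V is invertible (lower-triangular with 1s on the diagonal, up to permutation), solve by back-substitution:
  V =
[[1, 0, 0],
 [-1, 1, 0],
 [1, 0, 1]]
  V a = (1, 0, -3)
Solving gives a = (1, 1, -4).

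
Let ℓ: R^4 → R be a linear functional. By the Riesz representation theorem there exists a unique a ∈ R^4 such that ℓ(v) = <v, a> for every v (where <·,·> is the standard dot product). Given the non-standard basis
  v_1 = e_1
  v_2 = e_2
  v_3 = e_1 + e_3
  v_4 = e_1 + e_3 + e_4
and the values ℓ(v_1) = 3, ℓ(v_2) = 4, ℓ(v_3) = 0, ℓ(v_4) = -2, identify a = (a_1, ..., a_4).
a = (3, 4, -3, -2)

Write a = (a_1, ..., a_4) in the standard basis. For each basis vector v_i, ℓ(v_i) = <v_i, a> is a linear equation in the a_j's. Collect the n equations into a matrix system V a = ℓ, where row i of V is v_i (expressed in the standard basis). Since V is invertible (lower-triangular with 1s on the diagonal, up to permutation), solve by back-substitution:
  V =
[[1, 0, 0, 0],
 [0, 1, 0, 0],
 [1, 0, 1, 0],
 [1, 0, 1, 1]]
  V a = (3, 4, 0, -2)
Solving gives a = (3, 4, -3, -2).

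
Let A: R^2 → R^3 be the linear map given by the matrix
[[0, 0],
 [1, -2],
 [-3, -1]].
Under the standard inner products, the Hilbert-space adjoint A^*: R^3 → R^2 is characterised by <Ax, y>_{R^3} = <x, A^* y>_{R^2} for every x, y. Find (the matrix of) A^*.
A^* = A^T =
[[0, 1, -3],
 [0, -2, -1]]

For real matrices with standard dot products, the defining identity <Ax, y> = <x, A^* y> gives (Ax)^T y = x^T (A^*) y, i.e. x^T A^T y = x^T (A^*) y. Since this holds for all x, y, we must have A^* = A^T. Therefore
A^* =
[[0, 1, -3],
 [0, -2, -1]].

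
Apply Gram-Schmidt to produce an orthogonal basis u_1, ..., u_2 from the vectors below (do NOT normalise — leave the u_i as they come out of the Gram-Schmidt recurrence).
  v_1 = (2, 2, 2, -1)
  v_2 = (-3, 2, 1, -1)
Orthogonal basis:
  u_1 = (2, 2, 2, -1)
  u_2 = (-41/13, 24/13, 11/13, -12/13)

Apply the Gram-Schmidt recurrence
  u_1 = v_1
  u_i = v_i − Σ_{j<i} ((v_i · u_j) / (u_j · u_j)) · u_j.

Step by step this gives:
  u_1 = (2, 2, 2, -1)
  u_2 = (-41/13, 24/13, 11/13, -12/13)

Orthogonality check:
  u_2 · u_1 = 0 (should be 0)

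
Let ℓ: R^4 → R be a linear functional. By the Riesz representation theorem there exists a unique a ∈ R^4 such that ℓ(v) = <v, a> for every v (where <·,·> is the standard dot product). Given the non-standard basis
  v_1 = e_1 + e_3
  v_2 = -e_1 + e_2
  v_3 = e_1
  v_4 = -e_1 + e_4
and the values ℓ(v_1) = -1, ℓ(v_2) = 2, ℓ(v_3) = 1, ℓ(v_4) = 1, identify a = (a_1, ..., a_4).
a = (1, 3, -2, 2)

Write a = (a_1, ..., a_4) in the standard basis. For each basis vector v_i, ℓ(v_i) = <v_i, a> is a linear equation in the a_j's. Collect the n equations into a matrix system V a = ℓ, where row i of V is v_i (expressed in the standard basis). Since V is invertible (lower-triangular with 1s on the diagonal, up to permutation), solve by back-substitution:
  V =
[[1, 0, 1, 0],
 [-1, 1, 0, 0],
 [1, 0, 0, 0],
 [-1, 0, 0, 1]]
  V a = (-1, 2, 1, 1)
Solving gives a = (1, 3, -2, 2).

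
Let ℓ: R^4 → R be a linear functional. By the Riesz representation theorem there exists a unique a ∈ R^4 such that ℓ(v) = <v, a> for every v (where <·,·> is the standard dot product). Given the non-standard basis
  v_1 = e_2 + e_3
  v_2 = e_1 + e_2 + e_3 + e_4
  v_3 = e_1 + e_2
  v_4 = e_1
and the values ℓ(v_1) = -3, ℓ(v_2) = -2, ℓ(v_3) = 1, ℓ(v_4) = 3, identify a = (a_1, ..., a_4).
a = (3, -2, -1, -2)

Write a = (a_1, ..., a_4) in the standard basis. For each basis vector v_i, ℓ(v_i) = <v_i, a> is a linear equation in the a_j's. Collect the n equations into a matrix system V a = ℓ, where row i of V is v_i (expressed in the standard basis). Since V is invertible (lower-triangular with 1s on the diagonal, up to permutation), solve by back-substitution:
  V =
[[0, 1, 1, 0],
 [1, 1, 1, 1],
 [1, 1, 0, 0],
 [1, 0, 0, 0]]
  V a = (-3, -2, 1, 3)
Solving gives a = (3, -2, -1, -2).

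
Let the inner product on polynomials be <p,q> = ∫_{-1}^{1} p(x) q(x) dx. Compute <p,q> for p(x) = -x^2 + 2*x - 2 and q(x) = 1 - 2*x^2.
<p,q> = -6/5

Expand the product: p(x)·q(x) = 2*x^4 - 4*x^3 + 3*x^2 + 2*x - 2.
∫_{-1}^{1} of each monomial x^k gives [2/(k+1) if k even, 0 if k odd]. Integrating term-by-term (or equivalently evaluating the antiderivative F(x) = 2*x^5/5 - x^4 + x^3 + x^2 - 2*x at the endpoints):
  F(1) − F(−1) = -3/5 − (3/5) = -6/5.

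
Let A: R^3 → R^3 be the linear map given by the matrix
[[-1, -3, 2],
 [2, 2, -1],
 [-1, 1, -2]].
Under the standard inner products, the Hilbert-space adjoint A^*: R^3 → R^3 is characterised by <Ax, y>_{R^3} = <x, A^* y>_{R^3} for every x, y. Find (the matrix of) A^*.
A^* = A^T =
[[-1, 2, -1],
 [-3, 2, 1],
 [2, -1, -2]]

For real matrices with standard dot products, the defining identity <Ax, y> = <x, A^* y> gives (Ax)^T y = x^T (A^*) y, i.e. x^T A^T y = x^T (A^*) y. Since this holds for all x, y, we must have A^* = A^T. Therefore
A^* =
[[-1, 2, -1],
 [-3, 2, 1],
 [2, -1, -2]].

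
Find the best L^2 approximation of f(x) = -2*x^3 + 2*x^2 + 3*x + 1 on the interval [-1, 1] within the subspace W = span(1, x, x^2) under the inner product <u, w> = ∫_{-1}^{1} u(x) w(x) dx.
g(x) = 2*x^2 + 9*x/5 + 1

The best approximation g ∈ W is the orthogonal projection of f onto W. Writing g = a_0 + a_1 x + a_2 x^2, the coefficients solve the normal equations G · a = b where
  G_{ij} = <φ_i, φ_j> and b_i = <f, φ_i>, with φ_0 = 1, φ_1 = x, φ_2 = x^2.
G =
  [2, 0, 2/3]
  [0, 2/3, 0]
  [2/3, 0, 2/5],
b = (10/3, 6/5, 22/15).
Solving gives a_0 = 1, a_1 = 9/5, a_2 = 2, so
  g(x) = 2*x^2 + 9*x/5 + 1.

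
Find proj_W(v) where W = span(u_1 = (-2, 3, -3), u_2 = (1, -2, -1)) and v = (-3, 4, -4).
proj_W(v) = (-294/107, 443/107, -431/107)

Set up U = [u_1 | ... | u_2] ∈ R^(3×2). The projector onto W = col(U) is P = U (U^T U)^(-1) U^T.
Compute U^T U =
  [22, -5]
  [-5, 6],
and U^T v = (30, -7).
Solve U^T U · c = U^T v for the coefficients: c = (145/107, -4/107). The projection is proj_W(v) = U c.
Check: (v - proj_W(v)) · u_1 = 0  (should be 0).
Check: (v - proj_W(v)) · u_2 = 0  (should be 0).
Result: proj_W(v) = (-294/107, 443/107, -431/107).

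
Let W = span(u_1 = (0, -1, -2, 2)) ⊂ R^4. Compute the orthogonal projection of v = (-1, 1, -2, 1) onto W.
proj_W(v) = (0, -5/9, -10/9, 10/9)

Set up U = [u_1 | ... | u_1] ∈ R^(4×1). The projector onto W = col(U) is P = U (U^T U)^(-1) U^T.
Compute U^T U =
  [9],
and U^T v = (5).
Solve U^T U · c = U^T v for the coefficients: c = (5/9). The projection is proj_W(v) = U c.
Check: (v - proj_W(v)) · u_1 = 0  (should be 0).
Result: proj_W(v) = (0, -5/9, -10/9, 10/9).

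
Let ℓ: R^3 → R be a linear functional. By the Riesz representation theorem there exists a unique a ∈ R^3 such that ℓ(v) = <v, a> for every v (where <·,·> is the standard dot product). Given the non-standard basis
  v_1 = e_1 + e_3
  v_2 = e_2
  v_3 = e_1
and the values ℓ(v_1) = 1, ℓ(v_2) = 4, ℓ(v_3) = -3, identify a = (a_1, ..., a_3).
a = (-3, 4, 4)

Write a = (a_1, ..., a_3) in the standard basis. For each basis vector v_i, ℓ(v_i) = <v_i, a> is a linear equation in the a_j's. Collect the n equations into a matrix system V a = ℓ, where row i of V is v_i (expressed in the standard basis). Since V is invertible (lower-triangular with 1s on the diagonal, up to permutation), solve by back-substitution:
  V =
[[1, 0, 1],
 [0, 1, 0],
 [1, 0, 0]]
  V a = (1, 4, -3)
Solving gives a = (-3, 4, 4).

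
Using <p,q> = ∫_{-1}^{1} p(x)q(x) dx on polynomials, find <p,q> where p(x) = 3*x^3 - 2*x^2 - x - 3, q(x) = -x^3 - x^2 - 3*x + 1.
<p,q> = -692/105

Expand the product: p(x)·q(x) = -3*x^6 - x^5 - 6*x^4 + 13*x^3 + 4*x^2 + 8*x - 3.
∫_{-1}^{1} of each monomial x^k gives [2/(k+1) if k even, 0 if k odd]. Integrating term-by-term (or equivalently evaluating the antiderivative F(x) = -3*x^7/7 - x^6/6 - 6*x^5/5 + 13*x^4/4 + 4*x^3/3 + 4*x^2 - 3*x at the endpoints):
  F(1) − F(−1) = 1591/420 − (1453/140) = -692/105.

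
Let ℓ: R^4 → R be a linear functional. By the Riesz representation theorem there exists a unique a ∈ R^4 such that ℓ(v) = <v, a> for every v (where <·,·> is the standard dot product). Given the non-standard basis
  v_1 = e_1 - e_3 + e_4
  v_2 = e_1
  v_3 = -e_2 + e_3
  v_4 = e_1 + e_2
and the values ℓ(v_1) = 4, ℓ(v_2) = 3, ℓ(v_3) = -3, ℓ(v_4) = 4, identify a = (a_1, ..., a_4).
a = (3, 1, -2, -1)

Write a = (a_1, ..., a_4) in the standard basis. For each basis vector v_i, ℓ(v_i) = <v_i, a> is a linear equation in the a_j's. Collect the n equations into a matrix system V a = ℓ, where row i of V is v_i (expressed in the standard basis). Since V is invertible (lower-triangular with 1s on the diagonal, up to permutation), solve by back-substitution:
  V =
[[1, 0, -1, 1],
 [1, 0, 0, 0],
 [0, -1, 1, 0],
 [1, 1, 0, 0]]
  V a = (4, 3, -3, 4)
Solving gives a = (3, 1, -2, -1).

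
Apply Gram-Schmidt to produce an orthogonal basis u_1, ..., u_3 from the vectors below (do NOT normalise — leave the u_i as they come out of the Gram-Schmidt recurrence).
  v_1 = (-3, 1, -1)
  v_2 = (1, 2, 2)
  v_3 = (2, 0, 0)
Orthogonal basis:
  u_1 = (-3, 1, -1)
  u_2 = (2/11, 25/11, 19/11)
  u_3 = (16/45, 4/9, -28/45)

Apply the Gram-Schmidt recurrence
  u_1 = v_1
  u_i = v_i − Σ_{j<i} ((v_i · u_j) / (u_j · u_j)) · u_j.

Step by step this gives:
  u_1 = (-3, 1, -1)
  u_2 = (2/11, 25/11, 19/11)
  u_3 = (16/45, 4/9, -28/45)

Orthogonality check:
  u_2 · u_1 = 0 (should be 0)
  u_3 · u_1 = 0 (should be 0)
  u_3 · u_2 = 0 (should be 0)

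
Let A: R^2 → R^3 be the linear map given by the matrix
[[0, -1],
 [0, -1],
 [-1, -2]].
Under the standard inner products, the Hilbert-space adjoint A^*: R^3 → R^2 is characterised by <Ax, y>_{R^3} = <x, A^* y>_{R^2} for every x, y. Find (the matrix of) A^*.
A^* = A^T =
[[0, 0, -1],
 [-1, -1, -2]]

For real matrices with standard dot products, the defining identity <Ax, y> = <x, A^* y> gives (Ax)^T y = x^T (A^*) y, i.e. x^T A^T y = x^T (A^*) y. Since this holds for all x, y, we must have A^* = A^T. Therefore
A^* =
[[0, 0, -1],
 [-1, -1, -2]].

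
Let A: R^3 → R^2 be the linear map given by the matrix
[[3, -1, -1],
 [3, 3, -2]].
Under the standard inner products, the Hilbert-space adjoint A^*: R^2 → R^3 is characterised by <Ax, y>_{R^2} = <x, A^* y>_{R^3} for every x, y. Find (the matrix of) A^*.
A^* = A^T =
[[3, 3],
 [-1, 3],
 [-1, -2]]

For real matrices with standard dot products, the defining identity <Ax, y> = <x, A^* y> gives (Ax)^T y = x^T (A^*) y, i.e. x^T A^T y = x^T (A^*) y. Since this holds for all x, y, we must have A^* = A^T. Therefore
A^* =
[[3, 3],
 [-1, 3],
 [-1, -2]].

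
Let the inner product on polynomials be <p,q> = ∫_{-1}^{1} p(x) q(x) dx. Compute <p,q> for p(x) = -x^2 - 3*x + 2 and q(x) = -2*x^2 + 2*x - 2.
<p,q> = -188/15

Expand the product: p(x)·q(x) = 2*x^4 + 4*x^3 - 8*x^2 + 10*x - 4.
∫_{-1}^{1} of each monomial x^k gives [2/(k+1) if k even, 0 if k odd]. Integrating term-by-term (or equivalently evaluating the antiderivative F(x) = 2*x^5/5 + x^4 - 8*x^3/3 + 5*x^2 - 4*x at the endpoints):
  F(1) − F(−1) = -4/15 − (184/15) = -188/15.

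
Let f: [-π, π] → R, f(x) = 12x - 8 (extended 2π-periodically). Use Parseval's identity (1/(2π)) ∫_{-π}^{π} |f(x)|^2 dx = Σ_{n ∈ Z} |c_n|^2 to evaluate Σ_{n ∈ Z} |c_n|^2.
Σ |c_n|^2 = 48π^2 + 64

Expand and integrate term by term over [-π, π]:
  ∫ (12x)^2 dx = 144·(2π^3/3); ∫ 2·12·(-8)·x dx = 0 (odd integrand); ∫ (-8)^2 dx = 64·2π.
So (1/(2π)) ∫_{-π}^{π} (12x - 8)^2 dx = 144π^2/3 + 64 = 48π^2 + 64.
Parseval ⇒ Σ |c_n|^2 = 48π^2 + 64.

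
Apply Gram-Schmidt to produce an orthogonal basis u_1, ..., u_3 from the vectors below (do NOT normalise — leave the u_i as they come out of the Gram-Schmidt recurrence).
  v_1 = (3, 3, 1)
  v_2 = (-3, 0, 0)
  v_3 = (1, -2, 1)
Orthogonal basis:
  u_1 = (3, 3, 1)
  u_2 = (-30/19, 27/19, 9/19)
  u_3 = (0, -1/2, 3/2)

Apply the Gram-Schmidt recurrence
  u_1 = v_1
  u_i = v_i − Σ_{j<i} ((v_i · u_j) / (u_j · u_j)) · u_j.

Step by step this gives:
  u_1 = (3, 3, 1)
  u_2 = (-30/19, 27/19, 9/19)
  u_3 = (0, -1/2, 3/2)

Orthogonality check:
  u_2 · u_1 = 0 (should be 0)
  u_3 · u_1 = 0 (should be 0)
  u_3 · u_2 = 0 (should be 0)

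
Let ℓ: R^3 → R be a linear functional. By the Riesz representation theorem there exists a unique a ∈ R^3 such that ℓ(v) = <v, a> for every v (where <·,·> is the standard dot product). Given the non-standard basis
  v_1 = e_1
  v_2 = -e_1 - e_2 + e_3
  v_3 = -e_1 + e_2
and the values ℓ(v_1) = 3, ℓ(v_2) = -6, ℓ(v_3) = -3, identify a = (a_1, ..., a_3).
a = (3, 0, -3)

Write a = (a_1, ..., a_3) in the standard basis. For each basis vector v_i, ℓ(v_i) = <v_i, a> is a linear equation in the a_j's. Collect the n equations into a matrix system V a = ℓ, where row i of V is v_i (expressed in the standard basis). Since V is invertible (lower-triangular with 1s on the diagonal, up to permutation), solve by back-substitution:
  V =
[[1, 0, 0],
 [-1, -1, 1],
 [-1, 1, 0]]
  V a = (3, -6, -3)
Solving gives a = (3, 0, -3).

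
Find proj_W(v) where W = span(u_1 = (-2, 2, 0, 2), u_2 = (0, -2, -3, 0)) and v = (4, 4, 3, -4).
proj_W(v) = (86/35, 32/35, 177/35, -86/35)

Set up U = [u_1 | ... | u_2] ∈ R^(4×2). The projector onto W = col(U) is P = U (U^T U)^(-1) U^T.
Compute U^T U =
  [12, -4]
  [-4, 13],
and U^T v = (-8, -17).
Solve U^T U · c = U^T v for the coefficients: c = (-43/35, -59/35). The projection is proj_W(v) = U c.
Check: (v - proj_W(v)) · u_1 = 0  (should be 0).
Check: (v - proj_W(v)) · u_2 = 0  (should be 0).
Result: proj_W(v) = (86/35, 32/35, 177/35, -86/35).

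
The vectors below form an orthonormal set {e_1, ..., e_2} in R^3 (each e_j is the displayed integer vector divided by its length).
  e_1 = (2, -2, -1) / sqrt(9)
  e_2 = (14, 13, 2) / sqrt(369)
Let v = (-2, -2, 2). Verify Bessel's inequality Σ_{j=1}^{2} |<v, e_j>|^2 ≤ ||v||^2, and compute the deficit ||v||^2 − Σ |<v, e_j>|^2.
Σ |<v, e_j>|^2 = 296/41; ||v||^2 = 12; deficit = 196/41

Write each e_j = u_j / sqrt(<u_j, u_j>) where u_j is the displayed integer vector. Then <v, e_j> = <v, u_j> / sqrt(<u_j, u_j>), so |<v, e_j>|^2 = <v, u_j>^2 / <u_j, u_j>.
Coefficients: <v, e_1> = -2/sqrt(9), <v, e_2> = -50/sqrt(369).
Square and sum: Σ |<v, e_j>|^2 = 296/41.
Compute ||v||^2 = v·v = 12.
Deficit = 12 − 296/41 = 196/41 ≥ 0, confirming Bessel's inequality. (The deficit equals ||v − Σ <v,e_j> e_j||^2, the squared distance from v to span{e_j}.)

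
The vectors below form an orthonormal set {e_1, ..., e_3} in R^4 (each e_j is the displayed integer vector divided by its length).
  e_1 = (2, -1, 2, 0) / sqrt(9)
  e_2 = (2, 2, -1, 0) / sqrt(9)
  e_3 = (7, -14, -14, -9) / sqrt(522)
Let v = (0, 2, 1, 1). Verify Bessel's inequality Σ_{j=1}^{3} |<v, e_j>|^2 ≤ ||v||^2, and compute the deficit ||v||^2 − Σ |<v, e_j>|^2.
Σ |<v, e_j>|^2 = 347/58; ||v||^2 = 6; deficit = 1/58

Write each e_j = u_j / sqrt(<u_j, u_j>) where u_j is the displayed integer vector. Then <v, e_j> = <v, u_j> / sqrt(<u_j, u_j>), so |<v, e_j>|^2 = <v, u_j>^2 / <u_j, u_j>.
Coefficients: <v, e_1> = 0/sqrt(9), <v, e_2> = 3/sqrt(9), <v, e_3> = -51/sqrt(522).
Square and sum: Σ |<v, e_j>|^2 = 347/58.
Compute ||v||^2 = v·v = 6.
Deficit = 6 − 347/58 = 1/58 ≥ 0, confirming Bessel's inequality. (The deficit equals ||v − Σ <v,e_j> e_j||^2, the squared distance from v to span{e_j}.)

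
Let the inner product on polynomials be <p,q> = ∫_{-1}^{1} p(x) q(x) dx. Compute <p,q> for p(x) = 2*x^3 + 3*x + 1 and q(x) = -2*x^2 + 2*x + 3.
<p,q> = 154/15

Expand the product: p(x)·q(x) = -4*x^5 + 4*x^4 + 4*x^2 + 11*x + 3.
∫_{-1}^{1} of each monomial x^k gives [2/(k+1) if k even, 0 if k odd]. Integrating term-by-term (or equivalently evaluating the antiderivative F(x) = -2*x^6/3 + 4*x^5/5 + 4*x^3/3 + 11*x^2/2 + 3*x at the endpoints):
  F(1) − F(−1) = 299/30 − (-3/10) = 154/15.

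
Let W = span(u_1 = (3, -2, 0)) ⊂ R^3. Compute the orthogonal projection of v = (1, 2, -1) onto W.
proj_W(v) = (-3/13, 2/13, 0)

Set up U = [u_1 | ... | u_1] ∈ R^(3×1). The projector onto W = col(U) is P = U (U^T U)^(-1) U^T.
Compute U^T U =
  [13],
and U^T v = (-1).
Solve U^T U · c = U^T v for the coefficients: c = (-1/13). The projection is proj_W(v) = U c.
Check: (v - proj_W(v)) · u_1 = 0  (should be 0).
Result: proj_W(v) = (-3/13, 2/13, 0).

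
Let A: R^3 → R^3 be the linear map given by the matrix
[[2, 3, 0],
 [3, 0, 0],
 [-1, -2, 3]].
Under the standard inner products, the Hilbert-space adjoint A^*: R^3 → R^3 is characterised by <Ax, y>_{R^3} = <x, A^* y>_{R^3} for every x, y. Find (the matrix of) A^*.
A^* = A^T =
[[2, 3, -1],
 [3, 0, -2],
 [0, 0, 3]]

For real matrices with standard dot products, the defining identity <Ax, y> = <x, A^* y> gives (Ax)^T y = x^T (A^*) y, i.e. x^T A^T y = x^T (A^*) y. Since this holds for all x, y, we must have A^* = A^T. Therefore
A^* =
[[2, 3, -1],
 [3, 0, -2],
 [0, 0, 3]].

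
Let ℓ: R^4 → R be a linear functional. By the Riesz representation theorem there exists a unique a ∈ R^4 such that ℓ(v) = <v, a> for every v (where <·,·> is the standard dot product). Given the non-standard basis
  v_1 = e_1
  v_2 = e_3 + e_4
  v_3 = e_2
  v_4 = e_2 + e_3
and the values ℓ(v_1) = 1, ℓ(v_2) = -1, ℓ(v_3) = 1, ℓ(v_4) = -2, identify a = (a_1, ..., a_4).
a = (1, 1, -3, 2)

Write a = (a_1, ..., a_4) in the standard basis. For each basis vector v_i, ℓ(v_i) = <v_i, a> is a linear equation in the a_j's. Collect the n equations into a matrix system V a = ℓ, where row i of V is v_i (expressed in the standard basis). Since V is invertible (lower-triangular with 1s on the diagonal, up to permutation), solve by back-substitution:
  V =
[[1, 0, 0, 0],
 [0, 0, 1, 1],
 [0, 1, 0, 0],
 [0, 1, 1, 0]]
  V a = (1, -1, 1, -2)
Solving gives a = (1, 1, -3, 2).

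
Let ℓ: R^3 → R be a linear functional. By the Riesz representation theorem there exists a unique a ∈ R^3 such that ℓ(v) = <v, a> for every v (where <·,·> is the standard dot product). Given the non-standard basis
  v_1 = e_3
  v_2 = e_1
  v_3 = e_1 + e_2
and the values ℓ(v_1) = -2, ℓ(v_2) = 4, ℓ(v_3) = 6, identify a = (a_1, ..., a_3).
a = (4, 2, -2)

Write a = (a_1, ..., a_3) in the standard basis. For each basis vector v_i, ℓ(v_i) = <v_i, a> is a linear equation in the a_j's. Collect the n equations into a matrix system V a = ℓ, where row i of V is v_i (expressed in the standard basis). Since V is invertible (lower-triangular with 1s on the diagonal, up to permutation), solve by back-substitution:
  V =
[[0, 0, 1],
 [1, 0, 0],
 [1, 1, 0]]
  V a = (-2, 4, 6)
Solving gives a = (4, 2, -2).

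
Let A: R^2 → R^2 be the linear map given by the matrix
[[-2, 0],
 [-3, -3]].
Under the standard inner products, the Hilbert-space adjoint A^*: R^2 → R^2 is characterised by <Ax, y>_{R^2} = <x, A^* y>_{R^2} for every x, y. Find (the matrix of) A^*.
A^* = A^T =
[[-2, -3],
 [0, -3]]

For real matrices with standard dot products, the defining identity <Ax, y> = <x, A^* y> gives (Ax)^T y = x^T (A^*) y, i.e. x^T A^T y = x^T (A^*) y. Since this holds for all x, y, we must have A^* = A^T. Therefore
A^* =
[[-2, -3],
 [0, -3]].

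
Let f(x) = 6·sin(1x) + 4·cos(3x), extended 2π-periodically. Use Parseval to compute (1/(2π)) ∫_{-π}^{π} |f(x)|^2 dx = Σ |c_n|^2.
Σ |c_n|^2 = 26

Expand |f|^2 and use orthogonality of {sin(nx), cos(mx)} on [-π, π]:
  ∫_{-π}^{π} sin(nx)^2 dx = π, ∫ cos(mx)^2 dx = π, and cross terms integrate to 0.
So ∫_{-π}^{π} f(x)^2 dx = 6^2 · π + 4^2 · π = (36 + 16)π.
Divide by 2π: (36 + 16)/2 = 26.
By Parseval, this equals Σ |c_n|^2.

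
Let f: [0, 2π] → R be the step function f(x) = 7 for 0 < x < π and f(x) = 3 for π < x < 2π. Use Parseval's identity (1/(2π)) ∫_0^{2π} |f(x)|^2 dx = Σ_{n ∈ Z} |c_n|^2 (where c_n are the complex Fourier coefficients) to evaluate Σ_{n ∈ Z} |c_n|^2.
Σ |c_n|^2 = 29

Parseval equates the L^2 energy of f (normalised by 1/(2π)) with the ℓ^2 sum of its Fourier coefficients: (1/(2π)) ∫_0^{2π} |f|^2 = Σ |c_n|^2.
Compute the left side: (1/(2π)) [∫_0^π 7^2 dx + ∫_π^{2π} 3^2 dx] = (1/(2π)) · (49π + 9π) = (49 + 9)/2 = 29.
So Σ_{n ∈ Z} |c_n|^2 = 29.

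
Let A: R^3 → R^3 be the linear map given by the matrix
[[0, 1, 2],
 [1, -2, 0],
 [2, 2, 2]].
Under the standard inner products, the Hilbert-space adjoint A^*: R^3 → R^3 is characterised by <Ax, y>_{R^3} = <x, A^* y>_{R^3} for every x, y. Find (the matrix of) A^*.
A^* = A^T =
[[0, 1, 2],
 [1, -2, 2],
 [2, 0, 2]]

For real matrices with standard dot products, the defining identity <Ax, y> = <x, A^* y> gives (Ax)^T y = x^T (A^*) y, i.e. x^T A^T y = x^T (A^*) y. Since this holds for all x, y, we must have A^* = A^T. Therefore
A^* =
[[0, 1, 2],
 [1, -2, 2],
 [2, 0, 2]].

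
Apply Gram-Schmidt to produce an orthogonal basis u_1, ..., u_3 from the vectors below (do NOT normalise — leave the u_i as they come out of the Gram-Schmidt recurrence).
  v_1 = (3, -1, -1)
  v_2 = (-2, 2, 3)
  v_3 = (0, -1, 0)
Orthogonal basis:
  u_1 = (3, -1, -1)
  u_2 = (1, 1, 2)
  u_3 = (-7/66, -49/66, 14/33)

Apply the Gram-Schmidt recurrence
  u_1 = v_1
  u_i = v_i − Σ_{j<i} ((v_i · u_j) / (u_j · u_j)) · u_j.

Step by step this gives:
  u_1 = (3, -1, -1)
  u_2 = (1, 1, 2)
  u_3 = (-7/66, -49/66, 14/33)

Orthogonality check:
  u_2 · u_1 = 0 (should be 0)
  u_3 · u_1 = 0 (should be 0)
  u_3 · u_2 = 0 (should be 0)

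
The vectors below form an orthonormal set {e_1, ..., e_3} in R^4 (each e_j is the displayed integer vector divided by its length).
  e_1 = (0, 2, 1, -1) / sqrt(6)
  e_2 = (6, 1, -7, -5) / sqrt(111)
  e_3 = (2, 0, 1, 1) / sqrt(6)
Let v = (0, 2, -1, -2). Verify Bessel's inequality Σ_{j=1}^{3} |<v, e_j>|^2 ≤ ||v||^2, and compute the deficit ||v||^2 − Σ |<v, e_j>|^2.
Σ |<v, e_j>|^2 = 330/37; ||v||^2 = 9; deficit = 3/37

Write each e_j = u_j / sqrt(<u_j, u_j>) where u_j is the displayed integer vector. Then <v, e_j> = <v, u_j> / sqrt(<u_j, u_j>), so |<v, e_j>|^2 = <v, u_j>^2 / <u_j, u_j>.
Coefficients: <v, e_1> = 5/sqrt(6), <v, e_2> = 19/sqrt(111), <v, e_3> = -3/sqrt(6).
Square and sum: Σ |<v, e_j>|^2 = 330/37.
Compute ||v||^2 = v·v = 9.
Deficit = 9 − 330/37 = 3/37 ≥ 0, confirming Bessel's inequality. (The deficit equals ||v − Σ <v,e_j> e_j||^2, the squared distance from v to span{e_j}.)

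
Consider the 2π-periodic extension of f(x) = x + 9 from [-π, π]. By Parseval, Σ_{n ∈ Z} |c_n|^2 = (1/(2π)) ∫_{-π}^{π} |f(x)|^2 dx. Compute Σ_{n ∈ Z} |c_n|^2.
Σ |c_n|^2 = π^2/3 + 81

Expand and integrate term by term over [-π, π]:
  ∫ (x)^2 dx = 1·(2π^3/3); ∫ 2·1·(9)·x dx = 0 (odd integrand); ∫ 9^2 dx = 81·2π.
So (1/(2π)) ∫_{-π}^{π} (x + 9)^2 dx = 1π^2/3 + 81 = π^2/3 + 81.
Parseval ⇒ Σ |c_n|^2 = π^2/3 + 81.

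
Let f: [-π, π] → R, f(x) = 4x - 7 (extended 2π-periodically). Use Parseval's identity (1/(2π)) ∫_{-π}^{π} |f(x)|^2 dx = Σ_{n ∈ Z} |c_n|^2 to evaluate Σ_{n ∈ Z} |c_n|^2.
Σ |c_n|^2 = 16π^2/3 + 49

Expand and integrate term by term over [-π, π]:
  ∫ (4x)^2 dx = 16·(2π^3/3); ∫ 2·4·(-7)·x dx = 0 (odd integrand); ∫ (-7)^2 dx = 49·2π.
So (1/(2π)) ∫_{-π}^{π} (4x - 7)^2 dx = 16π^2/3 + 49 = 16π^2/3 + 49.
Parseval ⇒ Σ |c_n|^2 = 16π^2/3 + 49.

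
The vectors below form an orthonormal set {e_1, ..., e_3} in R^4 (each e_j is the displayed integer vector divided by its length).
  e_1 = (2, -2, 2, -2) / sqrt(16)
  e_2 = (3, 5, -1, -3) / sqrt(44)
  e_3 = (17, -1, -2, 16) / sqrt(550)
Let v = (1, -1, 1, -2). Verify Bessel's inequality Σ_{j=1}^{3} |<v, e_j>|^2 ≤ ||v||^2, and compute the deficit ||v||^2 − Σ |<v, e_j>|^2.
Σ |<v, e_j>|^2 = 173/25; ||v||^2 = 7; deficit = 2/25

Write each e_j = u_j / sqrt(<u_j, u_j>) where u_j is the displayed integer vector. Then <v, e_j> = <v, u_j> / sqrt(<u_j, u_j>), so |<v, e_j>|^2 = <v, u_j>^2 / <u_j, u_j>.
Coefficients: <v, e_1> = 10/sqrt(16), <v, e_2> = 3/sqrt(44), <v, e_3> = -16/sqrt(550).
Square and sum: Σ |<v, e_j>|^2 = 173/25.
Compute ||v||^2 = v·v = 7.
Deficit = 7 − 173/25 = 2/25 ≥ 0, confirming Bessel's inequality. (The deficit equals ||v − Σ <v,e_j> e_j||^2, the squared distance from v to span{e_j}.)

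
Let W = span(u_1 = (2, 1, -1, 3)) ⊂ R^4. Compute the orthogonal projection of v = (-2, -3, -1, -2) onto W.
proj_W(v) = (-8/5, -4/5, 4/5, -12/5)

Set up U = [u_1 | ... | u_1] ∈ R^(4×1). The projector onto W = col(U) is P = U (U^T U)^(-1) U^T.
Compute U^T U =
  [15],
and U^T v = (-12).
Solve U^T U · c = U^T v for the coefficients: c = (-4/5). The projection is proj_W(v) = U c.
Check: (v - proj_W(v)) · u_1 = 0  (should be 0).
Result: proj_W(v) = (-8/5, -4/5, 4/5, -12/5).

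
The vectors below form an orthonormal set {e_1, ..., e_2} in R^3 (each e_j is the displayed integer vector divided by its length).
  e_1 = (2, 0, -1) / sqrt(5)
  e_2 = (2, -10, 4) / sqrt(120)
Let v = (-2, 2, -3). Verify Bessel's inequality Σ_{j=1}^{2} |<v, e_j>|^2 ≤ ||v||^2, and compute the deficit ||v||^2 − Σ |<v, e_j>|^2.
Σ |<v, e_j>|^2 = 11; ||v||^2 = 17; deficit = 6

Write each e_j = u_j / sqrt(<u_j, u_j>) where u_j is the displayed integer vector. Then <v, e_j> = <v, u_j> / sqrt(<u_j, u_j>), so |<v, e_j>|^2 = <v, u_j>^2 / <u_j, u_j>.
Coefficients: <v, e_1> = -1/sqrt(5), <v, e_2> = -36/sqrt(120).
Square and sum: Σ |<v, e_j>|^2 = 11.
Compute ||v||^2 = v·v = 17.
Deficit = 17 − 11 = 6 ≥ 0, confirming Bessel's inequality. (The deficit equals ||v − Σ <v,e_j> e_j||^2, the squared distance from v to span{e_j}.)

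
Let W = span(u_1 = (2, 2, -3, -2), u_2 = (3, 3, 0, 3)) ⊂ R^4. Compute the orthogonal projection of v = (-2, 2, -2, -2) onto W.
proj_W(v) = (6/59, 6/59, -102/59, -130/59)

Set up U = [u_1 | ... | u_2] ∈ R^(4×2). The projector onto W = col(U) is P = U (U^T U)^(-1) U^T.
Compute U^T U =
  [21, 6]
  [6, 27],
and U^T v = (10, -6).
Solve U^T U · c = U^T v for the coefficients: c = (34/59, -62/177). The projection is proj_W(v) = U c.
Check: (v - proj_W(v)) · u_1 = 0  (should be 0).
Check: (v - proj_W(v)) · u_2 = 0  (should be 0).
Result: proj_W(v) = (6/59, 6/59, -102/59, -130/59).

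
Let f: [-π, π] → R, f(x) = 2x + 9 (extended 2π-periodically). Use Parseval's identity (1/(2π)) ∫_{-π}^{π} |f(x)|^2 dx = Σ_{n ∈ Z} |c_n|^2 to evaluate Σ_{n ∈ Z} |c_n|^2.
Σ |c_n|^2 = 4π^2/3 + 81

Expand and integrate term by term over [-π, π]:
  ∫ (2x)^2 dx = 4·(2π^3/3); ∫ 2·2·(9)·x dx = 0 (odd integrand); ∫ 9^2 dx = 81·2π.
So (1/(2π)) ∫_{-π}^{π} (2x + 9)^2 dx = 4π^2/3 + 81 = 4π^2/3 + 81.
Parseval ⇒ Σ |c_n|^2 = 4π^2/3 + 81.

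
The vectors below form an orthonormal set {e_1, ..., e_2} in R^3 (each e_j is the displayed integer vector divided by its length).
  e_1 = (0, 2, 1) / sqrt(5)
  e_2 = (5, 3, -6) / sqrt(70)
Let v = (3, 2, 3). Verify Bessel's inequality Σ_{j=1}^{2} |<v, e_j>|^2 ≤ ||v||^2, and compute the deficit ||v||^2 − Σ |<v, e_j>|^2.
Σ |<v, e_j>|^2 = 139/14; ||v||^2 = 22; deficit = 169/14

Write each e_j = u_j / sqrt(<u_j, u_j>) where u_j is the displayed integer vector. Then <v, e_j> = <v, u_j> / sqrt(<u_j, u_j>), so |<v, e_j>|^2 = <v, u_j>^2 / <u_j, u_j>.
Coefficients: <v, e_1> = 7/sqrt(5), <v, e_2> = 3/sqrt(70).
Square and sum: Σ |<v, e_j>|^2 = 139/14.
Compute ||v||^2 = v·v = 22.
Deficit = 22 − 139/14 = 169/14 ≥ 0, confirming Bessel's inequality. (The deficit equals ||v − Σ <v,e_j> e_j||^2, the squared distance from v to span{e_j}.)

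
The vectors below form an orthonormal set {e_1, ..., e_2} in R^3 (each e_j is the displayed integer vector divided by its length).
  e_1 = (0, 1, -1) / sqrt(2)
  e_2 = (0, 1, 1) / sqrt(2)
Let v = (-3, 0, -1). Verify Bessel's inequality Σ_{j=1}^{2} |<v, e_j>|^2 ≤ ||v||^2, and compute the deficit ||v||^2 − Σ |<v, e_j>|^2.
Σ |<v, e_j>|^2 = 1; ||v||^2 = 10; deficit = 9

Write each e_j = u_j / sqrt(<u_j, u_j>) where u_j is the displayed integer vector. Then <v, e_j> = <v, u_j> / sqrt(<u_j, u_j>), so |<v, e_j>|^2 = <v, u_j>^2 / <u_j, u_j>.
Coefficients: <v, e_1> = 1/sqrt(2), <v, e_2> = -1/sqrt(2).
Square and sum: Σ |<v, e_j>|^2 = 1.
Compute ||v||^2 = v·v = 10.
Deficit = 10 − 1 = 9 ≥ 0, confirming Bessel's inequality. (The deficit equals ||v − Σ <v,e_j> e_j||^2, the squared distance from v to span{e_j}.)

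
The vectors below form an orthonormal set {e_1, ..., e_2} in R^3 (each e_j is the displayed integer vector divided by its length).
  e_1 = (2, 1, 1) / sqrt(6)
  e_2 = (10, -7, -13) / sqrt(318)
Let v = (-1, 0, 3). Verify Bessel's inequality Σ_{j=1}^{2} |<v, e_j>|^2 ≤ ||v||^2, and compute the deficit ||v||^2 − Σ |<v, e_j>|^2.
Σ |<v, e_j>|^2 = 409/53; ||v||^2 = 10; deficit = 121/53

Write each e_j = u_j / sqrt(<u_j, u_j>) where u_j is the displayed integer vector. Then <v, e_j> = <v, u_j> / sqrt(<u_j, u_j>), so |<v, e_j>|^2 = <v, u_j>^2 / <u_j, u_j>.
Coefficients: <v, e_1> = 1/sqrt(6), <v, e_2> = -49/sqrt(318).
Square and sum: Σ |<v, e_j>|^2 = 409/53.
Compute ||v||^2 = v·v = 10.
Deficit = 10 − 409/53 = 121/53 ≥ 0, confirming Bessel's inequality. (The deficit equals ||v − Σ <v,e_j> e_j||^2, the squared distance from v to span{e_j}.)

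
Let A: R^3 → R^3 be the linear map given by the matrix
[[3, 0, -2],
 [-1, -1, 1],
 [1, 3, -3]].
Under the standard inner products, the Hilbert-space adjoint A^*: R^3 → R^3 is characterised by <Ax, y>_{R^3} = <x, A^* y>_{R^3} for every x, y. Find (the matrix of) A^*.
A^* = A^T =
[[3, -1, 1],
 [0, -1, 3],
 [-2, 1, -3]]

For real matrices with standard dot products, the defining identity <Ax, y> = <x, A^* y> gives (Ax)^T y = x^T (A^*) y, i.e. x^T A^T y = x^T (A^*) y. Since this holds for all x, y, we must have A^* = A^T. Therefore
A^* =
[[3, -1, 1],
 [0, -1, 3],
 [-2, 1, -3]].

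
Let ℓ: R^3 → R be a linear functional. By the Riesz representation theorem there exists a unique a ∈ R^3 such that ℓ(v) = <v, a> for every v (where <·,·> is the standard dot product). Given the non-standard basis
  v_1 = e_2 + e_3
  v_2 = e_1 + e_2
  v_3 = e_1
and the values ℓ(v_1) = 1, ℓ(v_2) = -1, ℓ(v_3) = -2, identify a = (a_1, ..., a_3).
a = (-2, 1, 0)

Write a = (a_1, ..., a_3) in the standard basis. For each basis vector v_i, ℓ(v_i) = <v_i, a> is a linear equation in the a_j's. Collect the n equations into a matrix system V a = ℓ, where row i of V is v_i (expressed in the standard basis). Since V is invertible (lower-triangular with 1s on the diagonal, up to permutation), solve by back-substitution:
  V =
[[0, 1, 1],
 [1, 1, 0],
 [1, 0, 0]]
  V a = (1, -1, -2)
Solving gives a = (-2, 1, 0).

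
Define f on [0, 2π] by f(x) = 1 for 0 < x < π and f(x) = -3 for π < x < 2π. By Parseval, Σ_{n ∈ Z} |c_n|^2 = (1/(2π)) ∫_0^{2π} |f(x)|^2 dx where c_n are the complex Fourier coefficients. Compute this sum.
Σ |c_n|^2 = 5

Parseval equates the L^2 energy of f (normalised by 1/(2π)) with the ℓ^2 sum of its Fourier coefficients: (1/(2π)) ∫_0^{2π} |f|^2 = Σ |c_n|^2.
Compute the left side: (1/(2π)) [∫_0^π 1^2 dx + ∫_π^{2π} (-3)^2 dx] = (1/(2π)) · (1π + 9π) = (1 + 9)/2 = 5.
So Σ_{n ∈ Z} |c_n|^2 = 5.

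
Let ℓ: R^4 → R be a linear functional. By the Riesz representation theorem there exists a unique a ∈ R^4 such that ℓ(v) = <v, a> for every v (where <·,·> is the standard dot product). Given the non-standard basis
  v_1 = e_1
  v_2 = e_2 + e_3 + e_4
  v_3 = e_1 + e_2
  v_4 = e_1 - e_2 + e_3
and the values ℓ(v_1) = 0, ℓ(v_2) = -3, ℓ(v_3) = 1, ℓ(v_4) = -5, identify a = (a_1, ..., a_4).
a = (0, 1, -4, 0)

Write a = (a_1, ..., a_4) in the standard basis. For each basis vector v_i, ℓ(v_i) = <v_i, a> is a linear equation in the a_j's. Collect the n equations into a matrix system V a = ℓ, where row i of V is v_i (expressed in the standard basis). Since V is invertible (lower-triangular with 1s on the diagonal, up to permutation), solve by back-substitution:
  V =
[[1, 0, 0, 0],
 [0, 1, 1, 1],
 [1, 1, 0, 0],
 [1, -1, 1, 0]]
  V a = (0, -3, 1, -5)
Solving gives a = (0, 1, -4, 0).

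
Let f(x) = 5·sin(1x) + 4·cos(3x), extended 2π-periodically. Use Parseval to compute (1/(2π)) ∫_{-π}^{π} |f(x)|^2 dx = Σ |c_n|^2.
Σ |c_n|^2 = 41/2

Expand |f|^2 and use orthogonality of {sin(nx), cos(mx)} on [-π, π]:
  ∫_{-π}^{π} sin(nx)^2 dx = π, ∫ cos(mx)^2 dx = π, and cross terms integrate to 0.
So ∫_{-π}^{π} f(x)^2 dx = 5^2 · π + 4^2 · π = (25 + 16)π.
Divide by 2π: (25 + 16)/2 = 41/2.
By Parseval, this equals Σ |c_n|^2.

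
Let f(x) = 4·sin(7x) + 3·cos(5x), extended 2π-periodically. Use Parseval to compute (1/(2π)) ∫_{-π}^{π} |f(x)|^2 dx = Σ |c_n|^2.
Σ |c_n|^2 = 25/2

Expand |f|^2 and use orthogonality of {sin(nx), cos(mx)} on [-π, π]:
  ∫_{-π}^{π} sin(nx)^2 dx = π, ∫ cos(mx)^2 dx = π, and cross terms integrate to 0.
So ∫_{-π}^{π} f(x)^2 dx = 4^2 · π + 3^2 · π = (16 + 9)π.
Divide by 2π: (16 + 9)/2 = 25/2.
By Parseval, this equals Σ |c_n|^2.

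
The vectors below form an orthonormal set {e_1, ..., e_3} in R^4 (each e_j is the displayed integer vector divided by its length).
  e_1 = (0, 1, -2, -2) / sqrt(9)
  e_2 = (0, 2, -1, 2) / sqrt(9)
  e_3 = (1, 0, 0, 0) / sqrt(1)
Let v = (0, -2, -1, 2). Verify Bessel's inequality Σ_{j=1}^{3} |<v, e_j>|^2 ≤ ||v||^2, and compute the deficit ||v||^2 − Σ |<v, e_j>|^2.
Σ |<v, e_j>|^2 = 17/9; ||v||^2 = 9; deficit = 64/9

Write each e_j = u_j / sqrt(<u_j, u_j>) where u_j is the displayed integer vector. Then <v, e_j> = <v, u_j> / sqrt(<u_j, u_j>), so |<v, e_j>|^2 = <v, u_j>^2 / <u_j, u_j>.
Coefficients: <v, e_1> = -4/sqrt(9), <v, e_2> = 1/sqrt(9), <v, e_3> = 0/sqrt(1).
Square and sum: Σ |<v, e_j>|^2 = 17/9.
Compute ||v||^2 = v·v = 9.
Deficit = 9 − 17/9 = 64/9 ≥ 0, confirming Bessel's inequality. (The deficit equals ||v − Σ <v,e_j> e_j||^2, the squared distance from v to span{e_j}.)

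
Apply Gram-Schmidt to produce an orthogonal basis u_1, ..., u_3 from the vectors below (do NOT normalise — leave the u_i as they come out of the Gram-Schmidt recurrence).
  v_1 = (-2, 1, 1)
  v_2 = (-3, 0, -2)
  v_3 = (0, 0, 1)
Orthogonal basis:
  u_1 = (-2, 1, 1)
  u_2 = (-5/3, -2/3, -8/3)
  u_3 = (-3/31, -21/62, 9/62)

Apply the Gram-Schmidt recurrence
  u_1 = v_1
  u_i = v_i − Σ_{j<i} ((v_i · u_j) / (u_j · u_j)) · u_j.

Step by step this gives:
  u_1 = (-2, 1, 1)
  u_2 = (-5/3, -2/3, -8/3)
  u_3 = (-3/31, -21/62, 9/62)

Orthogonality check:
  u_2 · u_1 = 0 (should be 0)
  u_3 · u_1 = 0 (should be 0)
  u_3 · u_2 = 0 (should be 0)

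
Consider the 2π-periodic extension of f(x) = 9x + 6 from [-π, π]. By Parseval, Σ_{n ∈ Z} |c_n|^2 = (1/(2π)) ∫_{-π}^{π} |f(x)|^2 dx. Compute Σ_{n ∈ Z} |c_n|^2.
Σ |c_n|^2 = 27π^2 + 36

Expand and integrate term by term over [-π, π]:
  ∫ (9x)^2 dx = 81·(2π^3/3); ∫ 2·9·(6)·x dx = 0 (odd integrand); ∫ 6^2 dx = 36·2π.
So (1/(2π)) ∫_{-π}^{π} (9x + 6)^2 dx = 81π^2/3 + 36 = 27π^2 + 36.
Parseval ⇒ Σ |c_n|^2 = 27π^2 + 36.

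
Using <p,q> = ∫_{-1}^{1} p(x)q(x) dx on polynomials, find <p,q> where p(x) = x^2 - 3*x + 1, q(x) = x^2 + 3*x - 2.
<p,q> = -154/15

Expand the product: p(x)·q(x) = x^4 - 10*x^2 + 9*x - 2.
∫_{-1}^{1} of each monomial x^k gives [2/(k+1) if k even, 0 if k odd]. Integrating term-by-term (or equivalently evaluating the antiderivative F(x) = x^5/5 - 10*x^3/3 + 9*x^2/2 - 2*x at the endpoints):
  F(1) − F(−1) = -19/30 − (289/30) = -154/15.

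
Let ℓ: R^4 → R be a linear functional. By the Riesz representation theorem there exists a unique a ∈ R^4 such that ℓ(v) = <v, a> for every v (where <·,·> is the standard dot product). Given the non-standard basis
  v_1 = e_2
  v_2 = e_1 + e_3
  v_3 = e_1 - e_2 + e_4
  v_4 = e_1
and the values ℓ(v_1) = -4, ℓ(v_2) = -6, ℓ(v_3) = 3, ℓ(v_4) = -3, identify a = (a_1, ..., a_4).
a = (-3, -4, -3, 2)

Write a = (a_1, ..., a_4) in the standard basis. For each basis vector v_i, ℓ(v_i) = <v_i, a> is a linear equation in the a_j's. Collect the n equations into a matrix system V a = ℓ, where row i of V is v_i (expressed in the standard basis). Since V is invertible (lower-triangular with 1s on the diagonal, up to permutation), solve by back-substitution:
  V =
[[0, 1, 0, 0],
 [1, 0, 1, 0],
 [1, -1, 0, 1],
 [1, 0, 0, 0]]
  V a = (-4, -6, 3, -3)
Solving gives a = (-3, -4, -3, 2).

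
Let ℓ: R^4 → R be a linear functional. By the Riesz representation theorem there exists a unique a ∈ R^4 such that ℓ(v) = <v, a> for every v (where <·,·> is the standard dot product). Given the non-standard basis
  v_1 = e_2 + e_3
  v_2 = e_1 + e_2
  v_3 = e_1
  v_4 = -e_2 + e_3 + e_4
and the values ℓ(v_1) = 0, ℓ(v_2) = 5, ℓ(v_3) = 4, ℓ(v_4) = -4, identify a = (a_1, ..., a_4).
a = (4, 1, -1, -2)

Write a = (a_1, ..., a_4) in the standard basis. For each basis vector v_i, ℓ(v_i) = <v_i, a> is a linear equation in the a_j's. Collect the n equations into a matrix system V a = ℓ, where row i of V is v_i (expressed in the standard basis). Since V is invertible (lower-triangular with 1s on the diagonal, up to permutation), solve by back-substitution:
  V =
[[0, 1, 1, 0],
 [1, 1, 0, 0],
 [1, 0, 0, 0],
 [0, -1, 1, 1]]
  V a = (0, 5, 4, -4)
Solving gives a = (4, 1, -1, -2).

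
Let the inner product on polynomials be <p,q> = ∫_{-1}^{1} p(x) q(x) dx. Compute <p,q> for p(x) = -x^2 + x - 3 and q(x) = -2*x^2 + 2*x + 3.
<p,q> = -208/15

Expand the product: p(x)·q(x) = 2*x^4 - 4*x^3 + 5*x^2 - 3*x - 9.
∫_{-1}^{1} of each monomial x^k gives [2/(k+1) if k even, 0 if k odd]. Integrating term-by-term (or equivalently evaluating the antiderivative F(x) = 2*x^5/5 - x^4 + 5*x^3/3 - 3*x^2/2 - 9*x at the endpoints):
  F(1) − F(−1) = -283/30 − (133/30) = -208/15.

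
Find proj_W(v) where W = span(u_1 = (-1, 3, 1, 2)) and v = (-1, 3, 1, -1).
proj_W(v) = (-3/5, 9/5, 3/5, 6/5)

Set up U = [u_1 | ... | u_1] ∈ R^(4×1). The projector onto W = col(U) is P = U (U^T U)^(-1) U^T.
Compute U^T U =
  [15],
and U^T v = (9).
Solve U^T U · c = U^T v for the coefficients: c = (3/5). The projection is proj_W(v) = U c.
Check: (v - proj_W(v)) · u_1 = 0  (should be 0).
Result: proj_W(v) = (-3/5, 9/5, 3/5, 6/5).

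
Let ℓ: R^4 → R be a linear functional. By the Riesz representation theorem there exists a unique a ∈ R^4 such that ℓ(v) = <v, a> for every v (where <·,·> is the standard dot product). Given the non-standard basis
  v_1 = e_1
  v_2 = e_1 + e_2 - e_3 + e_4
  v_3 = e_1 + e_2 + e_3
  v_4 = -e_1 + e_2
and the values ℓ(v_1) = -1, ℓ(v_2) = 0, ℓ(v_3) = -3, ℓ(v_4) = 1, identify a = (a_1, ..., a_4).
a = (-1, 0, -2, -1)

Write a = (a_1, ..., a_4) in the standard basis. For each basis vector v_i, ℓ(v_i) = <v_i, a> is a linear equation in the a_j's. Collect the n equations into a matrix system V a = ℓ, where row i of V is v_i (expressed in the standard basis). Since V is invertible (lower-triangular with 1s on the diagonal, up to permutation), solve by back-substitution:
  V =
[[1, 0, 0, 0],
 [1, 1, -1, 1],
 [1, 1, 1, 0],
 [-1, 1, 0, 0]]
  V a = (-1, 0, -3, 1)
Solving gives a = (-1, 0, -2, -1).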